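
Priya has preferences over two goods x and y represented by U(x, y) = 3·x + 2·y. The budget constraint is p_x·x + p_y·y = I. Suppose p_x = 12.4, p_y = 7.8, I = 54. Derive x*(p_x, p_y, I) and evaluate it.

x* = 0

Perfect substitutes: compare marginal utility per dollar. 3/p_x vs 2/p_y → 0.2419 vs 0.2564.
y gives more utility per dollar, so spend all income on y: y* = I/p_y, x* = 0.
Numerically: x* = 0, y* = 6.9231.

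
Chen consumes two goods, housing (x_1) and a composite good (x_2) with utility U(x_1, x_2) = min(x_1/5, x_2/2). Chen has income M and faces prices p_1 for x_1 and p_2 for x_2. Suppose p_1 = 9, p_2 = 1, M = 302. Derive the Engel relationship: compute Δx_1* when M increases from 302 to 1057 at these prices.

With perfect complements, no substitution: consume in ratio x_1:x_2 = 5:2.
Budget: p_1·x_1 + p_2·(2/5)·x_1 = M, so (5·p_1 + 2·p_2)·x_1 = 5·M.
Demand: x_1*(p_1,p_2,M) = 5·M/(5·p_1 + 2·p_2), x_2* = 2·M/(5·p_1 + 2·p_2).
Here 5·9 + 2·1 = 47, giving x_1* = 32.1277.
At M' = 1057: x_1* = 112.4468. Change: 112.4468 − 32.1277 = 80.3191.

Δx_1* = 80.3191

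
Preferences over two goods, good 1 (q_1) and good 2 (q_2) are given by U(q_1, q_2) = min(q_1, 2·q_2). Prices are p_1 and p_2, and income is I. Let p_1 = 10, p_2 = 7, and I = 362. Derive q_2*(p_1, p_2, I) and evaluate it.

With perfect complements, no substitution: consume in ratio q_1:q_2 = 2:1.
Budget: p_1·q_1 + p_2·(1/2)·q_1 = I, so (2·p_1 + p_2)·q_1 = 2·I.
Demand: q_1*(p_1,p_2,I) = 2·I/(2·p_1 + p_2), q_2* = I/(2·p_1 + p_2).
Here 2·10 + 7 = 27, giving q_2* = 13.4074.

q_2* = 13.4074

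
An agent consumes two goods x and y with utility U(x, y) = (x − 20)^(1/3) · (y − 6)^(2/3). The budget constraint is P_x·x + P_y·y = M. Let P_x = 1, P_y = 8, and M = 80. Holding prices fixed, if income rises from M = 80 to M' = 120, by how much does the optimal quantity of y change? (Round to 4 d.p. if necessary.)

This is Cobb-Douglas in (x−20, y−6): tangency gives 1/3·P_y·(y−6) = 2/3·P_x·(x−20).
After buying the subsistence bundle (20, 6), a share 1/3 of the remaining income goes to x: x* = 20 + 1/3·(M − 20P_x − 6P_y)/P_x.
Discretionary income = 80 − 20·1 − 6·8 = 12; y* = 6 + 2/3·12/8 = 7.
At M' = 120: y* = 10.3333. Change: 10.3333 − 7 = 3.3333.

Δy* = 3.3333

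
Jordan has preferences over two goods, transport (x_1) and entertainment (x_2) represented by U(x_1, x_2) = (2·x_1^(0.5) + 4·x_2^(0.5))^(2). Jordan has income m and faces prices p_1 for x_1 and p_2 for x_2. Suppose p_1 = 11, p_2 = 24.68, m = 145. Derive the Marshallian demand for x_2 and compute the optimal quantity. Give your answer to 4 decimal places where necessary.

MRS = MU_x_1/MU_x_2 = (1/2)·(x_2/x_1)^(0.5). Set equal to p_1/p_2.
Solve for the ratio: x_2/x_1 = [2·p_1/p_2]^(2).
Substitute x_2 = (x_2/x_1)·x_1 into the budget: x_1* = m/(p_1 + p_2·(x_2/x_1)).
Numerically x_2/x_1 = 0.794612, so x_1* = 145/(11 + 24.68·0.794612) = 4.7369 and x_2* = 0.794612·4.7369 = 3.764.

x_2* = 3.764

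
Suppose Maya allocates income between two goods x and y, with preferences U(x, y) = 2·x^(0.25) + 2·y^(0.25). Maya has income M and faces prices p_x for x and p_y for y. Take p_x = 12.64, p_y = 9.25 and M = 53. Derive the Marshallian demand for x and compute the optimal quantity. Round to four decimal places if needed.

x* = 1.9875

MU_x ∝ 2·x^(-0.75), MU_y ∝ 2·y^(-0.75), so MRS = (y/x)^(0.75) = p_x/p_y.
Hence y/x = (p_x/p_y)^(1/(0.75)), i.e. raised to the 4/3 power.
Substitute y = (y/x)·x into the budget: x* = M/(p_x + p_y·(y/x)).
Numerically y/x = 1.516377, so x* = 53/(12.64 + 9.25·1.516377) = 1.9875.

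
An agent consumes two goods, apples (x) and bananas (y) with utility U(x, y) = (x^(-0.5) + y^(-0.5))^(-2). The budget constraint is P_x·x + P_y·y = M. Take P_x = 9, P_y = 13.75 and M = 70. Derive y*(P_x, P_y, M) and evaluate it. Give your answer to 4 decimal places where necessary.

y* = 2.725

MRS = MU_x/MU_y = (y/x)^(1.5). Set equal to P_x/P_y.
Solve for the ratio: y/x = [P_x/P_y]^(2/3).
With the ratio pinned down, the budget gives x* = M/(P_x + P_y·(y/x)) and y* = (y/x)·x*.
Numerically y/x = 0.753864, so x* = 70/(9 + 13.75·0.753864) = 3.6147 and y* = 0.753864·3.6147 = 2.725.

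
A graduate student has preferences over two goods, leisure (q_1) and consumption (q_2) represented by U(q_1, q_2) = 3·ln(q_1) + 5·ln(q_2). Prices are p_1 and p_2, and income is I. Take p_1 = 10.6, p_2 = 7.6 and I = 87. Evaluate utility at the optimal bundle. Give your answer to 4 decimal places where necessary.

V = 13.2115

MU_q_1/MU_q_2 = (3·q_2)/(5·q_1); tangency sets this equal to p_1/p_2.
Rearranging, p_2·q_2 = (5/3)·p_1·q_1. Substituting into the budget gives p_1·q_1·(1 + (5/3)) = I.
Demand: q_1*(p_1,p_2,I) = 0.375·I/p_1 and q_2* = 0.625·I/p_2.
At p_1=10.6, p_2=7.6, I=87: q_1* = 0.375·87/10.6 = 3.0778, q_2* = 7.1546.
Utility at the optimum: U(3.0778, 7.1546) = 13.2115.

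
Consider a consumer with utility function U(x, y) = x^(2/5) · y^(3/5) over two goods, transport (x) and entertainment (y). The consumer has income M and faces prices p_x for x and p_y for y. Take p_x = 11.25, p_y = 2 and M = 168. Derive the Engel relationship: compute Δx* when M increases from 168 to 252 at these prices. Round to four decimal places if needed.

Δx* = 2.9867

Demand: x*(p_x,p_y,M) = 0.4·M/p_x and y* = 0.6·M/p_y.
At p_x=11.25, p_y=2, M=168: x* = 0.4·168/11.25 = 5.9733.
At M' = 252: x* = 8.96. Change: 8.96 − 5.9733 = 2.9867.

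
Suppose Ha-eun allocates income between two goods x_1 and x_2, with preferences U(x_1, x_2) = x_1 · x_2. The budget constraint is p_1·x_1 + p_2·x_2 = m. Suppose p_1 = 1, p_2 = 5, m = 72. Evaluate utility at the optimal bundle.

V = 259.2

MU_x_1/MU_x_2 = (x_2)/(x_1); tangency sets this equal to p_1/p_2.
Rearranging, p_2·x_2 = p_1·x_1. Substituting into the budget gives p_1·x_1·(1 + 1) = m.
Demand: x_1*(p_1,p_2,m) = 0.5·m/p_1 and x_2* = 0.5·m/p_2.
At p_1=1, p_2=5, m=72: x_1* = 0.5·72/1 = 36, x_2* = 7.2.
Utility at the optimum: U(36, 7.2) = 259.2.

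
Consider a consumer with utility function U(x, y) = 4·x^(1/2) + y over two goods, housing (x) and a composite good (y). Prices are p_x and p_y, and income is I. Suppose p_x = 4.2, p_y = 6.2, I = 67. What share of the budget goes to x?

MU_x = 2/√x, MU_y = 1. Tangency: 2/√x = p_x/p_y.
Solve: √x = 2·p_y/p_x, so x*(p_x,p_y) = (2·p_y/p_x)², and y* = (I − p_x·x*)/p_y.
Plugging in: x* = (2·6.2/4.2)² = 8.7166, y* = 4.9017.
Expenditure on x: 4.2·8.7166 = 36.6095; share = 0.5464.

share on x = 0.5464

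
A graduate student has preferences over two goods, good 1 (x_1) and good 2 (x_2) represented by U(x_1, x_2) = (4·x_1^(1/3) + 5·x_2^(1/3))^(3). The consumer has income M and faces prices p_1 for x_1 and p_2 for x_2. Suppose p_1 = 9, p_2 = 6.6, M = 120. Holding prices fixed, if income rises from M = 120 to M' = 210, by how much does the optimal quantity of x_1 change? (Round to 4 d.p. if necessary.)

MRS = MU_x_1/MU_x_2 = (4/5)·(x_2/x_1)^(2/3). Set equal to p_1/p_2.
Hence x_2/x_1 = ((5/4)·p_1/p_2)^(1/(2/3)), i.e. raised to the 1.5 power.
With the ratio pinned down, the budget gives x_1* = M/(p_1 + p_2·(x_2/x_1)) and x_2* = (x_2/x_1)·x_1*.
Numerically x_2/x_1 = 2.225425, so x_1* = 120/(9 + 6.6·2.225425) = 5.0659.
At M' = 210: x_1* = 8.8653. Change: 8.8653 − 5.0659 = 3.7994.

Δx_1* = 3.7994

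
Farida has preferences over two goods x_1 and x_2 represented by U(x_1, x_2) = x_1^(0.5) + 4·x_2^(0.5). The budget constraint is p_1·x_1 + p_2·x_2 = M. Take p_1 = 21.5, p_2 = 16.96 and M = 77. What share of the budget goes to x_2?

share on x_2 = 0.953

Numerically x_2/x_1 = 25.712553, so x_1* = 77/(21.5 + 16.96·25.712553) = 0.1683 and x_2* = 25.712553·0.1683 = 4.3268.
Expenditure on x_2: 16.96·4.3268 = 73.3821; share = 0.953.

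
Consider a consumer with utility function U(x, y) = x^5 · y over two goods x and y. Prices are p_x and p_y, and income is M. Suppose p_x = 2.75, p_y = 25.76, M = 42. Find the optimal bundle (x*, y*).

The MRS is 5·y/x. Set MRS = p_x/p_y.
Rearranging, p_y·y = (1/5)·p_x·x. Substituting into the budget gives p_x·x·(1 + (1/5)) = M.
Demand: x*(p_x,p_y,M) = 5/6·M/p_x and y* = 1/6·M/p_y.
At p_x=2.75, p_y=25.76, M=42: x* = 5/6·42/2.75 = 12.7273, y* = 0.2717.

x* = 12.7273, y* = 0.2717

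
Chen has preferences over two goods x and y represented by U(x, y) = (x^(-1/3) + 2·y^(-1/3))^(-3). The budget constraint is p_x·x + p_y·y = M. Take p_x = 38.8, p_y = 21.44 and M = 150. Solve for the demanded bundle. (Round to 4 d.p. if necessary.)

x* = 1.5779, y* = 4.1407

From the CES first-order condition, (1/2)·(y/x)^(4/3) = p_x/p_y.
Solve for the ratio: y/x = [2·p_x/p_y]^(0.75).
Substitute y = (y/x)·x into the budget: x* = M/(p_x + p_y·(y/x)).
Numerically y/x = 2.624084, so x* = 150/(38.8 + 21.44·2.624084) = 1.5779 and y* = 2.624084·1.5779 = 4.1407.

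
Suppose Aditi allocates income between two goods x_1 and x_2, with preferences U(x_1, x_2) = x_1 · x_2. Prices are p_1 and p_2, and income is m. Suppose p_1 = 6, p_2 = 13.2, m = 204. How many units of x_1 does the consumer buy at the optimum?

x_1* = 17

Tangency: MRS = x_2/x_1 = p_1/p_2.
So p_2·x_2 = p_1·x_1; combined with the budget, a share 0.5 of income goes to x_1.
Demand: x_1*(p_1,p_2,m) = 0.5·m/p_1 and x_2* = 0.5·m/p_2.
At p_1=6, p_2=13.2, m=204: x_1* = 0.5·204/6 = 17.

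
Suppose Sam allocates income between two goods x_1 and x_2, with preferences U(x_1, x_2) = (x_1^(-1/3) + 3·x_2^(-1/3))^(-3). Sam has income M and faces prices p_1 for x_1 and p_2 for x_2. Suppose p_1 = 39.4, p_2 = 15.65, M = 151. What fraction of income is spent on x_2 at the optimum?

MU_x_1 ∝ x_1^(-4/3), MU_x_2 ∝ 3·x_2^(-4/3), so MRS = (1/3)·(x_2/x_1)^(4/3) = p_1/p_2.
Solve for the ratio: x_2/x_1 = [3·p_1/p_2]^(0.75).
Substitute x_2 = (x_2/x_1)·x_1 into the budget: x_1* = M/(p_1 + p_2·(x_2/x_1)).
Numerically x_2/x_1 = 4.555933, so x_1* = 151/(39.4 + 15.65·4.555933) = 1.364 and x_2* = 4.555933·1.364 = 6.2145.
Expenditure on x_2: 15.65·6.2145 = 97.2567; share = 0.6441.

share on x_2 = 0.6441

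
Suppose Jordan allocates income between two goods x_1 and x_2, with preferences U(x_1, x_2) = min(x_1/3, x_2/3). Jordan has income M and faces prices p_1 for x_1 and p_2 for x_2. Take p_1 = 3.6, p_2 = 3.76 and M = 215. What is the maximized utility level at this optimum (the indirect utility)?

V = 9.7373

With perfect complements, no substitution: consume in ratio x_1:x_2 = 3:3.
Budget: p_1·x_1 + p_2·x_1 = M, so (3·p_1 + 3·p_2)·x_1 = 3·M.
Demand: x_1*(p_1,p_2,M) = 3·M/(3·p_1 + 3·p_2), x_2* = 3·M/(3·p_1 + 3·p_2).
Here 3·3.6 + 3·3.76 = 22.08, giving x_1* = 29.212 and x_2* = 29.212.
Utility at the optimum: U(29.212, 29.212) = 9.7373.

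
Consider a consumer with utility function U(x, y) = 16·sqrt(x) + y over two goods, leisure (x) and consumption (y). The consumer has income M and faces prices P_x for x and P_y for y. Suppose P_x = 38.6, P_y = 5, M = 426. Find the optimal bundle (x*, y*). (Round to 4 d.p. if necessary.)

x* = 1.0739, y* = 76.9098

MU_x = 8/√x, MU_y = 1. Tangency: 8/√x = P_x/P_y.
Thus x* = (8·P_y/P_x)² — independent of M — with the rest of income spent on y.
Plugging in: x* = (8·5/38.6)² = 1.0739, y* = 76.9098.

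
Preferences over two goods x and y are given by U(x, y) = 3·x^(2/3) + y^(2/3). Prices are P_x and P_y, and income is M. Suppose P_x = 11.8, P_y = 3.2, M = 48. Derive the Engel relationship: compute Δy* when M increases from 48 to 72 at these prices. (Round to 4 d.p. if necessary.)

MRS = MU_x/MU_y = 3·(y/x)^(1/3). Set equal to P_x/P_y.
Solve for the ratio: y/x = [(1/3)·P_x/P_y]^(3).
With the ratio pinned down, the budget gives x* = M/(P_x + P_y·(y/x)) and y* = (y/x)·x*.
Numerically y/x = 1.857087, so x* = 48/(11.8 + 3.2·1.857087) = 2.7053 and y* = 1.857087·2.7053 = 5.0241.
At M' = 72: y* = 7.5361. Change: 7.5361 − 5.0241 = 2.512.

Δy* = 2.512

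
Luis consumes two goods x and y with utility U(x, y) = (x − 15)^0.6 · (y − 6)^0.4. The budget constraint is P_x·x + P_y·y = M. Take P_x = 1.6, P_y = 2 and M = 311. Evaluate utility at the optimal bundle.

V = 80.198

After buying the subsistence bundle (15, 6), a share 0.6 of the remaining income goes to x: x* = 15 + 0.6·(M − 15P_x − 6P_y)/P_x.
Discretionary income = 311 − 15·1.6 − 6·2 = 275; x* = 15 + 0.6·275/1.6 = 118.125; y* = 6 + 0.4·275/2 = 61.
Utility at the optimum: U(118.125, 61) = 80.198.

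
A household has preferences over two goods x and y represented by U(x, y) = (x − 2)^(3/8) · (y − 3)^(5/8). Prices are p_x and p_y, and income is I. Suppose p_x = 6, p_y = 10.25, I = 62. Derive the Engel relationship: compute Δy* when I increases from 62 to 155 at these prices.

Δy* = 5.6707

MRS = (3/5)·(y−3)/(x−2). Tangency with p_x/p_y gives y−3 = (5/3)·(p_x/p_y)·(x−2).
After buying the subsistence bundle (2, 3), a share 0.375 of the remaining income goes to x: x* = 2 + 0.375·(I − 2p_x − 3p_y)/p_x.
Discretionary income = 62 − 2·6 − 3·10.25 = 19.25; y* = 3 + 0.625·19.25/10.25 = 4.1738.
At I' = 155: y* = 9.8445. Change: 9.8445 − 4.1738 = 5.6707.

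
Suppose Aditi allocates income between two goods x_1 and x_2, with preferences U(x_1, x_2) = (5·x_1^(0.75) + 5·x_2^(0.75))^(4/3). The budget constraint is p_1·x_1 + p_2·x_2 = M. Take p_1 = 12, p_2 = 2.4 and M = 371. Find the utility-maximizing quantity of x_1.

x_1* = 0.2454

With the ratio pinned down, the budget gives x_1* = M/(p_1 + p_2·(x_2/x_1)) and x_2* = (x_2/x_1)·x_1*.
Numerically x_2/x_1 = 625, so x_1* = 371/(12 + 2.4·625) = 0.2454.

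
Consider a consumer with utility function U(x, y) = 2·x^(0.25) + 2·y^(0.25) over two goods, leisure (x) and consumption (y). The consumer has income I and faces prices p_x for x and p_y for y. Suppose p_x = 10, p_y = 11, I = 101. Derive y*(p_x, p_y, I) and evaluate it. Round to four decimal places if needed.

y* = 4.518

Numerically y/x = 0.880663, so x* = 101/(10 + 11·0.880663) = 5.1302 and y* = 0.880663·5.1302 = 4.518.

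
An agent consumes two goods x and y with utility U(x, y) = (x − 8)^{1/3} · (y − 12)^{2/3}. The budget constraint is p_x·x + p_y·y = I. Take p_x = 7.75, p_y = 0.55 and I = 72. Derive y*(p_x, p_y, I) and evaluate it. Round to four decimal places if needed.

Substituting into the budget: x* = 8 + 1/3·(I − 8·p_x − 12·p_y)/p_x, and y* = 12 + 2/3·(…)/p_y.
Discretionary income = 72 − 8·7.75 − 12·0.55 = 3.4; y* = 12 + 2/3·3.4/0.55 = 16.1212.

y* = 16.1212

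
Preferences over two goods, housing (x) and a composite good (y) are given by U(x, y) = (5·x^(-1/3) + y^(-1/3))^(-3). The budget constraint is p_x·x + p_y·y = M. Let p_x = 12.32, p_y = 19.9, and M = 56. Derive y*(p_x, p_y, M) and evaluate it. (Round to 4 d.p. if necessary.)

From the CES first-order condition, 5·(y/x)^(4/3) = p_x/p_y.
Solve for the ratio: y/x = [(1/5)·p_x/p_y]^(0.75).
With the ratio pinned down, the budget gives x* = M/(p_x + p_y·(y/x)) and y* = (y/x)·x*.
Numerically y/x = 0.208733, so x* = 56/(12.32 + 19.9·0.208733) = 3.3993 and y* = 0.208733·3.3993 = 0.7096.

y* = 0.7096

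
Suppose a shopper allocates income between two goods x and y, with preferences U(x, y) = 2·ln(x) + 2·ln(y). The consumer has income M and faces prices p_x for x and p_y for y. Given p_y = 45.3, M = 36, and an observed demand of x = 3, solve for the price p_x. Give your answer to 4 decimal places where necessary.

Tangency: MRS = y/x = p_x/p_y.
So 2·p_y·y = 2·p_x·x; combined with the budget, a share 0.5 of income goes to x.
Demand: x*(p_x,p_y,M) = 0.5·M/p_x and y* = 0.5·M/p_y.
Set x* = 3 in the demand function and solve for p_x: p_x = 6.

p_x = 6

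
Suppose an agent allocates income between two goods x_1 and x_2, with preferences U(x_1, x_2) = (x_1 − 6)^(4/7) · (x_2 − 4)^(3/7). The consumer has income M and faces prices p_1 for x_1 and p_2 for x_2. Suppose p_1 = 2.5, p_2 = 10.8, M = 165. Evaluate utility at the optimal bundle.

V = 11.5265

This is Cobb-Douglas in (x_1−6, x_2−4): tangency gives 4/7·p_2·(x_2−4) = 3/7·p_1·(x_1−6).
Substituting into the budget: x_1* = 6 + 4/7·(M − 6·p_1 − 4·p_2)/p_1, and x_2* = 4 + 3/7·(…)/p_2.
Discretionary income = 165 − 6·2.5 − 4·10.8 = 106.8; x_1* = 6 + 4/7·106.8/2.5 = 30.4114; x_2* = 4 + 3/7·106.8/10.8 = 8.2381.
Utility at the optimum: U(30.4114, 8.2381) = 11.5265.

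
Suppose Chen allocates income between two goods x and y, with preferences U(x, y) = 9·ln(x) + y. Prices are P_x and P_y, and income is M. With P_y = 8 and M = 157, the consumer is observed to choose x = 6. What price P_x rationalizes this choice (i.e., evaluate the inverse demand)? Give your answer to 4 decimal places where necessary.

MU_x = 9/x, MU_y = 1. Tangency: 9/x = P_x/P_y.
So x*(P_x,P_y) = 9·P_y/P_x, independent of income; and y* = (M − 9·P_y)/P_y.
Set x* = 6 in the demand function and solve for P_x: P_x = 12.

P_x = 12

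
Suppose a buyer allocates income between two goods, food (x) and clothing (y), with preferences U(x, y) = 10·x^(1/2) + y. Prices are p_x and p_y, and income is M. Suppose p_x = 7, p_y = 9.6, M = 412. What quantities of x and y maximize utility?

x* = 47.0204, y* = 8.631

MU_x = 5/√x, MU_y = 1. Tangency: 5/√x = p_x/p_y.
Thus x* = (5·p_y/p_x)² — independent of M — with the rest of income spent on y.
Plugging in: x* = (5·9.6/7)² = 47.0204, y* = 8.631.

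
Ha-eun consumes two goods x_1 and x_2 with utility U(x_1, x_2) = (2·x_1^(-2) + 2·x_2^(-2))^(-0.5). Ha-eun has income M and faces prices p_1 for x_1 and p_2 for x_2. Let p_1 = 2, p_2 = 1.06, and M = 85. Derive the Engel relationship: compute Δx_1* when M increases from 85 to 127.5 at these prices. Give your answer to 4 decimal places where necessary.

Δx_1* = 12.8406

MRS = MU_x_1/MU_x_2 = (x_2/x_1)^(3). Set equal to p_1/p_2.
Solve for the ratio: x_2/x_1 = [p_1/p_2]^(1/3).
With the ratio pinned down, the budget gives x_1* = M/(p_1 + p_2·(x_2/x_1)) and x_2* = (x_2/x_1)·x_1*.
Numerically x_2/x_1 = 1.235686, so x_1* = 85/(2 + 1.06·1.235686) = 25.6811.
At M' = 127.5: x_1* = 38.5217. Change: 38.5217 − 25.6811 = 12.8406.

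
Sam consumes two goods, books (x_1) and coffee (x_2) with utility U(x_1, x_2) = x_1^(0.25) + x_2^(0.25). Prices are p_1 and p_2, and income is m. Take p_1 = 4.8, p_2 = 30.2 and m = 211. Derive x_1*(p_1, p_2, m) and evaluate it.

MRS = MU_x_1/MU_x_2 = (x_2/x_1)^(0.75). Set equal to p_1/p_2.
Hence x_2/x_1 = (p_1/p_2)^(1/(0.75)), i.e. raised to the 4/3 power.
With the ratio pinned down, the budget gives x_1* = m/(p_1 + p_2·(x_2/x_1)) and x_2* = (x_2/x_1)·x_1*.
Numerically x_2/x_1 = 0.086095, so x_1* = 211/(4.8 + 30.2·0.086095) = 28.5132.

x_1* = 28.5132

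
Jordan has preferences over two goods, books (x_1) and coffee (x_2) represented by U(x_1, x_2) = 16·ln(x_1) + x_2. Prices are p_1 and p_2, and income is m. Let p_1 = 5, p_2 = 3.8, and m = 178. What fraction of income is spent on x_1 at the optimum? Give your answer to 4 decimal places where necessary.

share on x_1 = 0.3416

MU_x_1 = 16/x_1, MU_x_2 = 1. Tangency: 16/x_1 = p_1/p_2.
So x_1*(p_1,p_2) = 16·p_2/p_1, independent of income; and x_2* = (m − 16·p_2)/p_2.
At the given prices: x_1* = 16·3.8/5 = 12.16, and x_2* = 30.8421.
Expenditure on x_1: 5·12.16 = 60.8; share = 0.3416.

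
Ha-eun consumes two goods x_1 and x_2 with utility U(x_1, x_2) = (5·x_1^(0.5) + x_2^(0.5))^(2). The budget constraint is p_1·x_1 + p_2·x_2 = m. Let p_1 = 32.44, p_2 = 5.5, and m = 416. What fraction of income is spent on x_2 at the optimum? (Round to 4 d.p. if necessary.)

MRS = MU_x_1/MU_x_2 = 5·(x_2/x_1)^(0.5). Set equal to p_1/p_2.
Hence x_2/x_1 = ((1/5)·p_1/p_2)^(1/(0.5)), i.e. raised to the 2 power.
With the ratio pinned down, the budget gives x_1* = m/(p_1 + p_2·(x_2/x_1)) and x_2* = (x_2/x_1)·x_1*.
Numerically x_2/x_1 = 1.391542, so x_1* = 416/(32.44 + 5.5·1.391542) = 10.3758 and x_2* = 1.391542·10.3758 = 14.4383.
Expenditure on x_2: 5.5·14.4383 = 79.4106; share = 0.1909.

share on x_2 = 0.1909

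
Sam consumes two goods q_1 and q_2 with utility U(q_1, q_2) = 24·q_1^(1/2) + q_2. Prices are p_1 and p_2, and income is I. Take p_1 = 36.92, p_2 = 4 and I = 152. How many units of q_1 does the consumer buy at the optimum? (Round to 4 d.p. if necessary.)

q_1* = 1.6903

Set MRS = p_1/p_2: 12·q_1^(−1/2) = p_1/p_2.
Solve: √q_1 = 12·p_2/p_1, so q_1*(p_1,p_2) = (12·p_2/p_1)², and q_2* = (I − p_1·q_1*)/p_2.
Plugging in: q_1* = (12·4/36.92)² = 1.6903.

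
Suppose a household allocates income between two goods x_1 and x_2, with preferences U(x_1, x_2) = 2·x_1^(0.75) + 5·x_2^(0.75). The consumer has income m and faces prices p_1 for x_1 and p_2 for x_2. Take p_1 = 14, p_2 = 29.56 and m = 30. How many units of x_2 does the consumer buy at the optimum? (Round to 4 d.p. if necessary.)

MU_x_1 ∝ 2·x_1^(-0.25), MU_x_2 ∝ 5·x_2^(-0.25), so MRS = (2/5)·(x_2/x_1)^(0.25) = p_1/p_2.
Solve for the ratio: x_2/x_1 = [(5/2)·p_1/p_2]^(4).
With the ratio pinned down, the budget gives x_1* = m/(p_1 + p_2·(x_2/x_1)) and x_2* = (x_2/x_1)·x_1*.
Numerically x_2/x_1 = 1.965416, so x_1* = 30/(14 + 29.56·1.965416) = 0.4161 and x_2* = 1.965416·0.4161 = 0.8178.

x_2* = 0.8178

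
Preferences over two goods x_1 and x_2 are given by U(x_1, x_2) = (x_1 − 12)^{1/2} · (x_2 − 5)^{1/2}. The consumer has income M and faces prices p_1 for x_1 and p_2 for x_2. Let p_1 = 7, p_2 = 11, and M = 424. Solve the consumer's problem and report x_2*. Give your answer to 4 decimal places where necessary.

x_2* = 17.9545

This is Cobb-Douglas in (x_1−12, x_2−5): tangency gives 0.5·p_2·(x_2−5) = 0.5·p_1·(x_1−12).
After buying the subsistence bundle (12, 5), a share 0.5 of the remaining income goes to x_1: x_1* = 12 + 0.5·(M − 12p_1 − 5p_2)/p_1.
Discretionary income = 424 − 12·7 − 5·11 = 285; x_2* = 5 + 0.5·285/11 = 17.9545.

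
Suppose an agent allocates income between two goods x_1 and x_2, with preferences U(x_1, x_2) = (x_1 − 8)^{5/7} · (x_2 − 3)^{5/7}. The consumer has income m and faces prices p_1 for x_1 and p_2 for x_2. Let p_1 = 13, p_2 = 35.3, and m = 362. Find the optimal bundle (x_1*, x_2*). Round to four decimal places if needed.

Let x_1' = x_1−8, x_2' = x_2−3. MRS = x_2'/x_1' = p_1/p_2.
Substituting into the budget: x_1* = 8 + 0.5·(m − 8·p_1 − 3·p_2)/p_1, and x_2* = 3 + 0.5·(…)/p_2.
Discretionary income = 362 − 8·13 − 3·35.3 = 152.1; x_1* = 8 + 0.5·152.1/13 = 13.85; x_2* = 3 + 0.5·152.1/35.3 = 5.1544.

x_1* = 13.85, x_2* = 5.1544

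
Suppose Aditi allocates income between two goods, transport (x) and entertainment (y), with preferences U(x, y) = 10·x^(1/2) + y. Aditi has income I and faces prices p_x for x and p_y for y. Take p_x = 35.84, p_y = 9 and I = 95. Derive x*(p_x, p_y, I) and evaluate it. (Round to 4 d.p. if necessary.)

x* = 1.5765

Utility is quasi-linear in y; the FOC for x is 5/√x = p_x/p_y.
Solve: √x = 5·p_y/p_x, so x*(p_x,p_y) = (5·p_y/p_x)², and y* = (I − p_x·x*)/p_y.
Plugging in: x* = (5·9/35.84)² = 1.5765.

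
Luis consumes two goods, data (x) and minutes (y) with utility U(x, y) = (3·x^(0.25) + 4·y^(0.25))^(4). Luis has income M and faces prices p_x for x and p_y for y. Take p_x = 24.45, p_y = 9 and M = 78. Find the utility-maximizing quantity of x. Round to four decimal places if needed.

x* = 1.0468

Numerically y/x = 5.562885, so x* = 78/(24.45 + 9·5.562885) = 1.0468.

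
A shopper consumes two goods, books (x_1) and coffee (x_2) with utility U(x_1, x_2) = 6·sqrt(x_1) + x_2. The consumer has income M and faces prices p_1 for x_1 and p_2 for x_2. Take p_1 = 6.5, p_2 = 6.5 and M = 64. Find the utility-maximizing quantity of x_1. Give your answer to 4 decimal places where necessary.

Set MRS = p_1/p_2: 3·x_1^(−1/2) = p_1/p_2.
Solve: √x_1 = 3·p_2/p_1, so x_1*(p_1,p_2) = (3·p_2/p_1)², and x_2* = (M − p_1·x_1*)/p_2.
Plugging in: x_1* = (3·6.5/6.5)² = 9.

x_1* = 9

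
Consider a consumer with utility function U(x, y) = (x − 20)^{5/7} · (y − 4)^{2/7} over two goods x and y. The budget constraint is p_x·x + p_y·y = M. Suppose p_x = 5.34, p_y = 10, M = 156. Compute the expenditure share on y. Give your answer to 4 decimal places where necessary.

This is Cobb-Douglas in (x−20, y−4): tangency gives 5/7·p_y·(y−4) = 2/7·p_x·(x−20).
Substituting into the budget: x* = 20 + 5/7·(M − 20·p_x − 4·p_y)/p_x, and y* = 4 + 2/7·(…)/p_y.
Discretionary income = 156 − 20·5.34 − 4·10 = 9.2; x* = 20 + 5/7·9.2/5.34 = 21.2306; y* = 4 + 2/7·9.2/10 = 4.2629.
Expenditure on y: 10·4.2629 = 42.6286; share = 0.2733.

share on y = 0.2733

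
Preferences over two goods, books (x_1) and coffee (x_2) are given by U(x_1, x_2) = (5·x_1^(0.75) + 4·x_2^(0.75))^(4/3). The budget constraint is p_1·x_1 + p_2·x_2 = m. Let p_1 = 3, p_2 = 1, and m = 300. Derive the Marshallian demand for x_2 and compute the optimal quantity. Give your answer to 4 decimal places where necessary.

MU_x_1 ∝ 5·x_1^(-0.25), MU_x_2 ∝ 4·x_2^(-0.25), so MRS = (5/4)·(x_2/x_1)^(0.25) = p_1/p_2.
Solve for the ratio: x_2/x_1 = [(4/5)·p_1/p_2]^(4).
Substitute x_2 = (x_2/x_1)·x_1 into the budget: x_1* = m/(p_1 + p_2·(x_2/x_1)).
Numerically x_2/x_1 = 33.1776, so x_1* = 300/(3 + 1·33.1776) = 8.2924 and x_2* = 33.1776·8.2924 = 275.1227.

x_2* = 275.1227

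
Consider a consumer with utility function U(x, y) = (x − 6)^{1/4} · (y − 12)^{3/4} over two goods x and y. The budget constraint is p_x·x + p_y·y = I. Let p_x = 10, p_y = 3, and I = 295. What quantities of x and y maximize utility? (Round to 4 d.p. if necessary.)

x* = 10.975, y* = 61.75

This is Cobb-Douglas in (x−6, y−12): tangency gives 0.25·p_y·(y−12) = 0.75·p_x·(x−6).
Substituting into the budget: x* = 6 + 0.25·(I − 6·p_x − 12·p_y)/p_x, and y* = 12 + 0.75·(…)/p_y.
Discretionary income = 295 − 6·10 − 12·3 = 199; x* = 6 + 0.25·199/10 = 10.975; y* = 12 + 0.75·199/3 = 61.75.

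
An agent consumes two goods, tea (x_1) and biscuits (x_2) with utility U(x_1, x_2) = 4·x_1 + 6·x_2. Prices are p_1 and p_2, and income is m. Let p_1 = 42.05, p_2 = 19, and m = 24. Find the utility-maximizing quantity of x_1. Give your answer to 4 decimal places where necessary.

Perfect substitutes: compare marginal utility per dollar. 4/p_1 vs 6/p_2 → 0.0951 vs 0.3158.
x_2 gives more utility per dollar, so spend all income on x_2: x_2* = m/p_2, x_1* = 0.
Numerically: x_1* = 0, x_2* = 1.2632.

x_1* = 0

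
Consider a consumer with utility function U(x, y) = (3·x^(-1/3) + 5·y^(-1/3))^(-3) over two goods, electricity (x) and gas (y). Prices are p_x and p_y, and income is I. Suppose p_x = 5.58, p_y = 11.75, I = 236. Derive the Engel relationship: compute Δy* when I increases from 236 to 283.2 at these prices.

Numerically y/x = 0.839139, so x* = 236/(5.58 + 11.75·0.839139) = 15.2851 and y* = 0.839139·15.2851 = 12.8263.
At I' = 283.2: y* = 15.3916. Change: 15.3916 − 12.8263 = 2.5653.

Δy* = 2.5653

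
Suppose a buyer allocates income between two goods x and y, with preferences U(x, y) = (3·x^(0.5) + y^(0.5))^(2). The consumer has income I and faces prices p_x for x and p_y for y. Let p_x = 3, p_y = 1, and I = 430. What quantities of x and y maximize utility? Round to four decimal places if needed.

x* = 107.5, y* = 107.5

MRS = MU_x/MU_y = 3·(y/x)^(0.5). Set equal to p_x/p_y.
Solve for the ratio: y/x = [(1/3)·p_x/p_y]^(2).
Substitute y = (y/x)·x into the budget: x* = I/(p_x + p_y·(y/x)).
Numerically y/x = 1, so x* = 430/(3 + 1·1) = 107.5 and y* = 1·107.5 = 107.5.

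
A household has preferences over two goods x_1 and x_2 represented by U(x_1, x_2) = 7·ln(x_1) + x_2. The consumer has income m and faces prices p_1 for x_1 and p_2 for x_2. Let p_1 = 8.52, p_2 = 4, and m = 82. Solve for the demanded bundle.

MU_x_1 = 7/x_1, MU_x_2 = 1. Tangency: 7/x_1 = p_1/p_2.
So x_1*(p_1,p_2) = 7·p_2/p_1, independent of income; and x_2* = (m − 7·p_2)/p_2.
At the given prices: x_1* = 7·4/8.52 = 3.2864, and x_2* = 13.5.

x_1* = 3.2864, x_2* = 13.5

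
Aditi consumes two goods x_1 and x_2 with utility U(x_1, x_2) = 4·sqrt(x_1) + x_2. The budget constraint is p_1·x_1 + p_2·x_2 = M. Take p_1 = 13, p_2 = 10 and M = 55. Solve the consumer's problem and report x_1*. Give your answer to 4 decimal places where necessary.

x_1* = 2.3669

Utility is quasi-linear in x_2; the FOC for x_1 is 2/√x_1 = p_1/p_2.
Thus x_1* = (2·p_2/p_1)² — independent of M — with the rest of income spent on x_2.
Plugging in: x_1* = (2·10/13)² = 2.3669.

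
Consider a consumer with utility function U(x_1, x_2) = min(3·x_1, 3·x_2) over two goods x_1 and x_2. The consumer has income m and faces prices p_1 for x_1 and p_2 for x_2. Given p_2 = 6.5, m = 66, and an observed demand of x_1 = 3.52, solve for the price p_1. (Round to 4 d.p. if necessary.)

p_1 = 12.25

Leontief preferences: the optimum is at the kink where x_1/3 = x_2/3, i.e. x_2 = x_1.
Budget: p_1·x_1 + p_2·x_1 = m, so (3·p_1 + 3·p_2)·x_1 = 3·m.
Demand: x_1*(p_1,p_2,m) = 3·m/(3·p_1 + 3·p_2), x_2* = 3·m/(3·p_1 + 3·p_2).
Set x_1* = 3.52 in the demand function and solve for p_1: p_1 = 12.25.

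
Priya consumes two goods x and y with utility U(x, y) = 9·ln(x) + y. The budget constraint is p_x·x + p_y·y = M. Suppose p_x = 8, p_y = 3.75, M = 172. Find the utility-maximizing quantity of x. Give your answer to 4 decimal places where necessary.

MU_x = 9/x, MU_y = 1. Tangency: 9/x = p_x/p_y.
So x*(p_x,p_y) = 9·p_y/p_x, independent of income; and y* = (M − 9·p_y)/p_y.
At the given prices: x* = 9·3.75/8 = 4.2188.

x* = 4.2188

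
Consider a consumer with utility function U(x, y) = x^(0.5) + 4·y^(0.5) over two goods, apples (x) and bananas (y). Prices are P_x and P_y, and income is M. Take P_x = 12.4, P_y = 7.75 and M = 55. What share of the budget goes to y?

share on y = 0.9624

MU_x ∝ x^(-0.5), MU_y ∝ 4·y^(-0.5), so MRS = (1/4)·(y/x)^(0.5) = P_x/P_y.
Solve for the ratio: y/x = [4·P_x/P_y]^(2).
Substitute y = (y/x)·x into the budget: x* = M/(P_x + P_y·(y/x)).
Numerically y/x = 40.96, so x* = 55/(12.4 + 7.75·40.96) = 0.1667 and y* = 40.96·0.1667 = 6.83.
Expenditure on y: 7.75·6.83 = 52.9323; share = 0.9624.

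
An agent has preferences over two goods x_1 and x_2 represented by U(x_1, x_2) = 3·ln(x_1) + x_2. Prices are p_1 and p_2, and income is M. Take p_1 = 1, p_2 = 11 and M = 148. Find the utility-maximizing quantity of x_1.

Set MRS = p_1/p_2: (3/x_1)/1 = p_1/p_2.
So x_1*(p_1,p_2) = 3·p_2/p_1, independent of income; and x_2* = (M − 3·p_2)/p_2.
At the given prices: x_1* = 3·11/1 = 33.

x_1* = 33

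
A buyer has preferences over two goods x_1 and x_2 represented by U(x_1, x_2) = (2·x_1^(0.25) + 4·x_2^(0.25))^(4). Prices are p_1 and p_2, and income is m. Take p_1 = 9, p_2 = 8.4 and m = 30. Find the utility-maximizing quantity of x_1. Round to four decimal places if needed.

x_1* = 0.9315

From the CES first-order condition, (1/2)·(x_2/x_1)^(0.75) = p_1/p_2.
Solve for the ratio: x_2/x_1 = [2·p_1/p_2]^(4/3).
With the ratio pinned down, the budget gives x_1* = m/(p_1 + p_2·(x_2/x_1)) and x_2* = (x_2/x_1)·x_1*.
Numerically x_2/x_1 = 2.76264, so x_1* = 30/(9 + 8.4·2.76264) = 0.9315.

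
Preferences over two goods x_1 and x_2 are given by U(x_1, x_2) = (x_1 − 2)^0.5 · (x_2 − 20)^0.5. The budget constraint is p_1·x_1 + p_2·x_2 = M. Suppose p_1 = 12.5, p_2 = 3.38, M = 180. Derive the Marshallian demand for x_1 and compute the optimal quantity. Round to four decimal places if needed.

Discretionary income = 180 − 2·12.5 − 20·3.38 = 87.4; x_1* = 2 + 0.5·87.4/12.5 = 5.496.

x_1* = 5.496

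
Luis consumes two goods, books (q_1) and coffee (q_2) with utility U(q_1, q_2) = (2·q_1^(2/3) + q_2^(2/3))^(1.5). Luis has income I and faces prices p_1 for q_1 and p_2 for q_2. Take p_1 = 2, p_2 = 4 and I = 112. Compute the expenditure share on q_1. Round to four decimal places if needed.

Numerically q_2/q_1 = 0.015625, so q_1* = 112/(2 + 4·0.015625) = 54.303 and q_2* = 0.015625·54.303 = 0.8485.
Expenditure on q_1: 2·54.303 = 108.6061; share = 0.9697.

share on q_1 = 0.9697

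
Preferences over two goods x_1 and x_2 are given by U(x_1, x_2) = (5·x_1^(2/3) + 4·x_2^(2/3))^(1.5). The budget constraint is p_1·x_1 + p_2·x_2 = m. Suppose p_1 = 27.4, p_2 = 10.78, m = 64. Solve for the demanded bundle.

x_1* = 0.5422, x_2* = 4.5587

MU_x_1 ∝ 5·x_1^(-1/3), MU_x_2 ∝ 4·x_2^(-1/3), so MRS = (5/4)·(x_2/x_1)^(1/3) = p_1/p_2.
Hence x_2/x_1 = ((4/5)·p_1/p_2)^(1/(1/3)), i.e. raised to the 3 power.
Substitute x_2 = (x_2/x_1)·x_1 into the budget: x_1* = m/(p_1 + p_2·(x_2/x_1)).
Numerically x_2/x_1 = 8.407471, so x_1* = 64/(27.4 + 10.78·8.407471) = 0.5422 and x_2* = 8.407471·0.5422 = 4.5587.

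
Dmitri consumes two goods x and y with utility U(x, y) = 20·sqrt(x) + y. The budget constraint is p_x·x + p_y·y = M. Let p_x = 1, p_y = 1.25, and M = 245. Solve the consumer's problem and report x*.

x* = 156.25

Thus x* = (10·p_y/p_x)² — independent of M — with the rest of income spent on y.
Plugging in: x* = (10·1.25/1)² = 156.25.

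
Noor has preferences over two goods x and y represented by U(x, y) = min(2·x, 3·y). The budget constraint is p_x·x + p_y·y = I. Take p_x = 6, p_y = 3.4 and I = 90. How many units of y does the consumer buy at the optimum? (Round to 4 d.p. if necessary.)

y* = 7.2581

With perfect complements, no substitution: consume in ratio x:y = 3:2.
Budget: p_x·x + p_y·(2/3)·x = I, so (3·p_x + 2·p_y)·x = 3·I.
Demand: x*(p_x,p_y,I) = 3·I/(3·p_x + 2·p_y), y* = 2·I/(3·p_x + 2·p_y).
Here 3·6 + 2·3.4 = 24.8, giving y* = 7.2581.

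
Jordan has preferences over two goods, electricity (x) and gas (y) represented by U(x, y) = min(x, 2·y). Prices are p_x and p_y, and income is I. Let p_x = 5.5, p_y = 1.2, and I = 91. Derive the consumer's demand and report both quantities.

Leontief preferences: the optimum is at the kink where x/2 = y/1, i.e. y = (1/2)·x.
Budget: p_x·x + p_y·(1/2)·x = I, so (2·p_x + p_y)·x = 2·I.
Demand: x*(p_x,p_y,I) = 2·I/(2·p_x + p_y), y* = I/(2·p_x + p_y).
Here 2·5.5 + 1.2 = 12.2, giving x* = 14.918 and y* = 7.459.

x* = 14.918, y* = 7.459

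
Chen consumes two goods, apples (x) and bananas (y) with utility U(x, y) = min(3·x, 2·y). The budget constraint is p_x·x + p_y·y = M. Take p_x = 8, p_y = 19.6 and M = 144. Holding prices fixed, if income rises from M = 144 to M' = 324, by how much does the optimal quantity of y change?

Δy* = 7.2193

With perfect complements, no substitution: consume in ratio x:y = 2:3.
Budget: p_x·x + p_y·(3/2)·x = M, so (2·p_x + 3·p_y)·x = 2·M.
Demand: x*(p_x,p_y,M) = 2·M/(2·p_x + 3·p_y), y* = 3·M/(2·p_x + 3·p_y).
Here 2·8 + 3·19.6 = 74.8, giving y* = 5.7754.
At M' = 324: y* = 12.9947. Change: 12.9947 − 5.7754 = 7.2193.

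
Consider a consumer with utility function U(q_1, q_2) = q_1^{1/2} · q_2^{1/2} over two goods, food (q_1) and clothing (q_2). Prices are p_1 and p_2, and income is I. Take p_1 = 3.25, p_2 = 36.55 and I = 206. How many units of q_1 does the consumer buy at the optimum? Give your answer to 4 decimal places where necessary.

q_1* = 31.6923

The MRS is q_2/q_1. Set MRS = p_1/p_2.
Rearranging, p_2·q_2 = p_1·q_1. Substituting into the budget gives p_1·q_1·(1 + 1) = I.
Demand: q_1*(p_1,p_2,I) = 0.5·I/p_1 and q_2* = 0.5·I/p_2.
At p_1=3.25, p_2=36.55, I=206: q_1* = 0.5·206/3.25 = 31.6923.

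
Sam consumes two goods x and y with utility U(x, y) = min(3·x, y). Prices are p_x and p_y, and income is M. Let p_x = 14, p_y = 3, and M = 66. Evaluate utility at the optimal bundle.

V = 8.6087

With perfect complements, no substitution: consume in ratio x:y = 1:3.
Budget: p_x·x + p_y·3·x = M, so (p_x + 3·p_y)·x = M.
Demand: x*(p_x,p_y,M) = M/(p_x + 3·p_y), y* = 3·M/(p_x + 3·p_y).
Here 14 + 3·3 = 23, giving x* = 2.8696 and y* = 8.6087.
Utility at the optimum: U(2.8696, 8.6087) = 8.6087.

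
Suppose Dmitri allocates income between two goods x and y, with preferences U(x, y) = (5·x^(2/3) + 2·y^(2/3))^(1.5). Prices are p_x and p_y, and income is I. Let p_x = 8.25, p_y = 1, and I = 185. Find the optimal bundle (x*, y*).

MRS = MU_x/MU_y = (5/2)·(y/x)^(1/3). Set equal to p_x/p_y.
Solve for the ratio: y/x = [(2/5)·p_x/p_y]^(3).
With the ratio pinned down, the budget gives x* = I/(p_x + p_y·(y/x)) and y* = (y/x)·x*.
Numerically y/x = 35.937, so x* = 185/(8.25 + 1·35.937) = 4.1868 and y* = 35.937·4.1868 = 150.4593.

x* = 4.1868, y* = 150.4593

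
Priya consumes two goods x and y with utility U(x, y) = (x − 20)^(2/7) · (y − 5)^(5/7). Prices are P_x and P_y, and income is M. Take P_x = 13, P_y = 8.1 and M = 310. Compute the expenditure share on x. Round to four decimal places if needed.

Substituting into the budget: x* = 20 + 2/7·(M − 20·P_x − 5·P_y)/P_x, and y* = 5 + 5/7·(…)/P_y.
Discretionary income = 310 − 20·13 − 5·8.1 = 9.5; x* = 20 + 2/7·9.5/13 = 20.2088; y* = 5 + 5/7·9.5/8.1 = 5.8377.
Expenditure on x: 13·20.2088 = 262.7143; share = 0.8475.

share on x = 0.8475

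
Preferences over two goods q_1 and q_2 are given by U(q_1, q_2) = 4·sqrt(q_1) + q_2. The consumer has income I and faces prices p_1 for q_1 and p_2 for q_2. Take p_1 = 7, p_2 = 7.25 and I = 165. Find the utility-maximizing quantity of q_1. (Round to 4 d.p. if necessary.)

q_1* = 4.2908

Set MRS = p_1/p_2: 2·q_1^(−1/2) = p_1/p_2.
Solve: √q_1 = 2·p_2/p_1, so q_1*(p_1,p_2) = (2·p_2/p_1)², and q_2* = (I − p_1·q_1*)/p_2.
Plugging in: q_1* = (2·7.25/7)² = 4.2908.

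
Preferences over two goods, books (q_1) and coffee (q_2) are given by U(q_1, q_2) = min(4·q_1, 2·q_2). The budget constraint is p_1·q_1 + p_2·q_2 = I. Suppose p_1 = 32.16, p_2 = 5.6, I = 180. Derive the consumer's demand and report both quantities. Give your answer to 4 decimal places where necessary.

q_1* = 4.1513, q_2* = 8.3026

With perfect complements, no substitution: consume in ratio q_1:q_2 = 2:4.
Budget: p_1·q_1 + p_2·2·q_1 = I, so (2·p_1 + 4·p_2)·q_1 = 2·I.
Demand: q_1*(p_1,p_2,I) = 2·I/(2·p_1 + 4·p_2), q_2* = 4·I/(2·p_1 + 4·p_2).
Here 2·32.16 + 4·5.6 = 86.72, giving q_1* = 4.1513 and q_2* = 8.3026.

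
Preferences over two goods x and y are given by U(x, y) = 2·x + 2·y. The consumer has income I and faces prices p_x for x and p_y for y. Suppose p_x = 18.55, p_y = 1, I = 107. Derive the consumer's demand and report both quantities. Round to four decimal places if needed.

x* = 0, y* = 107

Linear utility — the consumer picks whichever good has higher MU/price: 2/18.55 = 0.1078 vs 2/1 = 2.
y gives more utility per dollar, so spend all income on y: y* = I/p_y, x* = 0.
Numerically: x* = 0, y* = 107.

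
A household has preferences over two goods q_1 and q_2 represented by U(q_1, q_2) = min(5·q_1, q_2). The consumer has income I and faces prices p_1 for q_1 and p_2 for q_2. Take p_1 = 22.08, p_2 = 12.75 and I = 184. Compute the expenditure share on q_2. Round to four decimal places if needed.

Demand: q_1*(p_1,p_2,I) = I/(p_1 + 5·p_2), q_2* = 5·I/(p_1 + 5·p_2).
Here 22.08 + 5·12.75 = 85.83, giving q_1* = 2.1438 and q_2* = 10.7189.
Expenditure on q_2: 12.75·10.7189 = 136.6655; share = 0.7427.

share on q_2 = 0.7427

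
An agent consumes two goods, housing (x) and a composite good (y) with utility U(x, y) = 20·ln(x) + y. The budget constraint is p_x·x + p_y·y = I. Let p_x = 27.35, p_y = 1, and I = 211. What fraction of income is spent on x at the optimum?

share on x = 0.0948

So x*(p_x,p_y) = 20·p_y/p_x, independent of income; and y* = (I − 20·p_y)/p_y.
At the given prices: x* = 20·1/27.35 = 0.7313, and y* = 191.
Expenditure on x: 27.35·0.7313 = 20; share = 0.0948.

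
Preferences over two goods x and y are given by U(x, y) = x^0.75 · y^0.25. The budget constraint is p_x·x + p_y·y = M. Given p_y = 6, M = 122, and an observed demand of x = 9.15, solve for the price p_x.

p_x = 10

The MRS is 3·y/x. Set MRS = p_x/p_y.
Rearranging, p_y·y = (1/3)·p_x·x. Substituting into the budget gives p_x·x·(1 + (1/3)) = M.
Demand: x*(p_x,p_y,M) = 0.75·M/p_x and y* = 0.25·M/p_y.
Set x* = 9.15 in the demand function and solve for p_x: p_x = 10.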